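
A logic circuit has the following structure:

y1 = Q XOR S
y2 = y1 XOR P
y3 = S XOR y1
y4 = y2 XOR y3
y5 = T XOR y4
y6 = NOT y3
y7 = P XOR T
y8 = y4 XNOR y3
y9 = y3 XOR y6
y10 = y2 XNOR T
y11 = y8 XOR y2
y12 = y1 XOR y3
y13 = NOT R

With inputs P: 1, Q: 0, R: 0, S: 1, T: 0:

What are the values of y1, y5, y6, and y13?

y1 = Q XOR S = 0 XOR 1 = 1
y2 = y1 XOR P = 1 XOR 1 = 0
y3 = S XOR y1 = 1 XOR 1 = 0
y4 = y2 XOR y3 = 0 XOR 0 = 0
y5 = T XOR y4 = 0 XOR 0 = 0
y6 = NOT y3 = NOT 0 = 1
y13 = NOT R = NOT 0 = 1

y1 = 1, y5 = 0, y6 = 1, y13 = 1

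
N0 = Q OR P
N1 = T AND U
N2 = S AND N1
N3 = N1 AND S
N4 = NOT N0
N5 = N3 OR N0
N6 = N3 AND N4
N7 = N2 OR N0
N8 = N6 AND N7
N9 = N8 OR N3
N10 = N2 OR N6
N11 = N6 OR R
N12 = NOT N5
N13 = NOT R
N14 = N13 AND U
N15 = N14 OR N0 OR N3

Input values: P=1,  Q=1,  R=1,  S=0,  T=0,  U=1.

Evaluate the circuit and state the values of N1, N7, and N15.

N1 = 0, N7 = 1, N15 = 1

N0 = Q OR P = 1 OR 1 = 1
N1 = T AND U = 0 AND 1 = 0
N2 = S AND N1 = 0 AND 0 = 0
N3 = N1 AND S = 0 AND 0 = 0
N7 = N2 OR N0 = 0 OR 1 = 1
N13 = NOT R = NOT 1 = 0
N14 = N13 AND U = 0 AND 1 = 0
N15 = N14 OR N0 OR N3 = 0 OR 1 OR 0 = 1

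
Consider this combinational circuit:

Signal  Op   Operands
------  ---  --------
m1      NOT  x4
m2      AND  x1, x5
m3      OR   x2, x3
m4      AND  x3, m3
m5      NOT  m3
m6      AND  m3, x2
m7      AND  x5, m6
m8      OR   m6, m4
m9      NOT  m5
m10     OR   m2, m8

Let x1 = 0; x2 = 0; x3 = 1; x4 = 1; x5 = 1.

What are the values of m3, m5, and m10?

m3 = 1, m5 = 0, m10 = 1

m2 = x1 AND x5 = 0 AND 1 = 0
m3 = x2 OR x3 = 0 OR 1 = 1
m4 = x3 AND m3 = 1 AND 1 = 1
m5 = NOT m3 = NOT 1 = 0
m6 = m3 AND x2 = 1 AND 0 = 0
m8 = m6 OR m4 = 0 OR 1 = 1
m10 = m2 OR m8 = 0 OR 1 = 1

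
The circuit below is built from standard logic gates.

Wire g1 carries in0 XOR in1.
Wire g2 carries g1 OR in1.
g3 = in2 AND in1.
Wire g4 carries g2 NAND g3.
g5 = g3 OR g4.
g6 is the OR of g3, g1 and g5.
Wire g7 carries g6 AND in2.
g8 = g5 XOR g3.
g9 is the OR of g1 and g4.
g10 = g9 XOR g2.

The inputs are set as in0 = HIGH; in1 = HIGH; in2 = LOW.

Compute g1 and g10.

g1 = in0 XOR in1 = HIGH XOR HIGH = LOW
g2 = g1 OR in1 = LOW OR HIGH = HIGH
g3 = in2 AND in1 = LOW AND HIGH = LOW
g4 = g2 NAND g3 = HIGH NAND LOW = HIGH
g9 = g1 OR g4 = LOW OR HIGH = HIGH
g10 = g9 XOR g2 = HIGH XOR HIGH = LOW

g1 = LOW; g10 = LOW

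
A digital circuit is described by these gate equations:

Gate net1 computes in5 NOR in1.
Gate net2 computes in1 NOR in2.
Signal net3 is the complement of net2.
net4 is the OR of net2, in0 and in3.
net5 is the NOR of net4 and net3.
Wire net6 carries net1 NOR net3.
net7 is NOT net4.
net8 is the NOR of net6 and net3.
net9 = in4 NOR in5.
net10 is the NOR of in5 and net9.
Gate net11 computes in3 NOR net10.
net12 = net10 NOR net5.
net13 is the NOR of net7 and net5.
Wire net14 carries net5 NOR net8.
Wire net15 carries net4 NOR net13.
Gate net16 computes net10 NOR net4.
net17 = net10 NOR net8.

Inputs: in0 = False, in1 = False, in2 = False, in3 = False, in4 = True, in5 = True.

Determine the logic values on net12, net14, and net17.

net12 = True; net14 = True; net17 = True

net1 = in5 NOR in1 = True NOR False = False
net2 = in1 NOR in2 = False NOR False = True
net3 = NOT net2 = NOT True = False
net4 = net2 OR in0 OR in3 = True OR False OR False = True
net5 = net4 NOR net3 = True NOR False = False
net6 = net1 NOR net3 = False NOR False = True
net8 = net6 NOR net3 = True NOR False = False
net9 = in4 NOR in5 = True NOR True = False
net10 = in5 NOR net9 = True NOR False = False
net12 = net10 NOR net5 = False NOR False = True
net14 = net5 NOR net8 = False NOR False = True
net17 = net10 NOR net8 = False NOR False = True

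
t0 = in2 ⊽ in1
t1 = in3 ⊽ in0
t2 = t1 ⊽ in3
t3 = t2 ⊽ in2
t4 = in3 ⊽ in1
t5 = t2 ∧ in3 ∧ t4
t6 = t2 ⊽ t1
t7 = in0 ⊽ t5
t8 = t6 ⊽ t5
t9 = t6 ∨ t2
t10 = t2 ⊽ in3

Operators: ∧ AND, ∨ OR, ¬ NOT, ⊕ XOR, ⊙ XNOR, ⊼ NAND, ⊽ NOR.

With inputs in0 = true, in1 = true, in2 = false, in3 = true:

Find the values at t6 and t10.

t6 = true, t10 = false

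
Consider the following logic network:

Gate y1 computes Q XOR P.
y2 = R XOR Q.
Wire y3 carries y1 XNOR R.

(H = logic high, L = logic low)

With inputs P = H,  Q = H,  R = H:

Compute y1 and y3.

y1 = L, y3 = L

y1 = Q XOR P = H XOR H = L
y3 = y1 XNOR R = L XNOR H = L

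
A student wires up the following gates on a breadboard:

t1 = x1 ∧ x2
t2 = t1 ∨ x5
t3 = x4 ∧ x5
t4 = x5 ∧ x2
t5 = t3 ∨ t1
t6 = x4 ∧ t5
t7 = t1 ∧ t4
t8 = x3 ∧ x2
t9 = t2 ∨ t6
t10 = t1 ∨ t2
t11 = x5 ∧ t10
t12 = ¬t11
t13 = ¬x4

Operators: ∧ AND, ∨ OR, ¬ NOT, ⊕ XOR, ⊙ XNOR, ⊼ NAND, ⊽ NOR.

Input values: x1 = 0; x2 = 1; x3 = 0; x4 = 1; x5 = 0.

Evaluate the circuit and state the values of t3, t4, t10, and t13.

t1 = x1 AND x2 = 0 AND 1 = 0
t2 = t1 OR x5 = 0 OR 0 = 0
t3 = x4 AND x5 = 1 AND 0 = 0
t4 = x5 AND x2 = 0 AND 1 = 0
t10 = t1 OR t2 = 0 OR 0 = 0
t13 = NOT x4 = NOT 1 = 0

t3 = 0, t4 = 0, t10 = 0, t13 = 0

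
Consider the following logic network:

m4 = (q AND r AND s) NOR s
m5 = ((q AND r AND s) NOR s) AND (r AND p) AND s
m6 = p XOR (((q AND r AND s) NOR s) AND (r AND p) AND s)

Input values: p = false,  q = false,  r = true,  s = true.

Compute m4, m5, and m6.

m4 = (false AND true AND true) NOR true = false
m5 = ((false AND true AND true) NOR true) AND (true AND false) AND true = false
m6 = false XOR (((false AND true AND true) NOR true) AND (true AND false) AND true) = false

m4 = false, m5 = false, m6 = false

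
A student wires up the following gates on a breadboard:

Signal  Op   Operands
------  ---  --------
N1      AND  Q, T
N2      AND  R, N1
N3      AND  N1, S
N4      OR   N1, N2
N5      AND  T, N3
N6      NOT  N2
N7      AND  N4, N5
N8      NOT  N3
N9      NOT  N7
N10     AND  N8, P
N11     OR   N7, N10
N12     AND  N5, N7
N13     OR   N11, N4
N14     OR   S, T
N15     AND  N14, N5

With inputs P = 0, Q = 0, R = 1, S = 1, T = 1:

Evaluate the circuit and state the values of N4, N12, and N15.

N4 = 0; N12 = 0; N15 = 0

N1 = Q AND T = 0 AND 1 = 0
N2 = R AND N1 = 1 AND 0 = 0
N3 = N1 AND S = 0 AND 1 = 0
N4 = N1 OR N2 = 0 OR 0 = 0
N5 = T AND N3 = 1 AND 0 = 0
N7 = N4 AND N5 = 0 AND 0 = 0
N12 = N5 AND N7 = 0 AND 0 = 0
N14 = S OR T = 1 OR 1 = 1
N15 = N14 AND N5 = 1 AND 0 = 0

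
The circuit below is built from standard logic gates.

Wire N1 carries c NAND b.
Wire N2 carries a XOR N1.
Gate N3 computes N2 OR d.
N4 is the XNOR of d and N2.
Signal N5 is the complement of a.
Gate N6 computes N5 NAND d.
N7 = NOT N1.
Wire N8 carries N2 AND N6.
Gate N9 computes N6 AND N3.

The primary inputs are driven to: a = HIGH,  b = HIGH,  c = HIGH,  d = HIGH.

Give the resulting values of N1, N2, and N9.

N1 = c NAND b = HIGH NAND HIGH = LOW
N2 = a XOR N1 = HIGH XOR LOW = HIGH
N3 = N2 OR d = HIGH OR HIGH = HIGH
N5 = NOT a = NOT HIGH = LOW
N6 = N5 NAND d = LOW NAND HIGH = HIGH
N9 = N6 AND N3 = HIGH AND HIGH = HIGH

N1 = LOW; N2 = HIGH; N9 = HIGH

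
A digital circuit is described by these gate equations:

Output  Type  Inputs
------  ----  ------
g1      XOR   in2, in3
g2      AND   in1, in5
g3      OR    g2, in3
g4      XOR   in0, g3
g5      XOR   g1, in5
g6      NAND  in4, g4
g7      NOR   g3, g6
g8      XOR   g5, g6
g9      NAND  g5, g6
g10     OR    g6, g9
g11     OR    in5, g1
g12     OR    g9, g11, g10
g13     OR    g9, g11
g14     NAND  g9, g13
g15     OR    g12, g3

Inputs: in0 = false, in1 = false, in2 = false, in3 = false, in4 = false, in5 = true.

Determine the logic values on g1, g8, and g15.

g1 = false; g8 = false; g15 = true

g1 = in2 XOR in3 = false XOR false = false
g2 = in1 AND in5 = false AND true = false
g3 = g2 OR in3 = false OR false = false
g4 = in0 XOR g3 = false XOR false = false
g5 = g1 XOR in5 = false XOR true = true
g6 = in4 NAND g4 = false NAND false = true
g8 = g5 XOR g6 = true XOR true = false
g9 = g5 NAND g6 = true NAND true = false
g10 = g6 OR g9 = true OR false = true
g11 = in5 OR g1 = true OR false = true
g12 = g9 OR g11 OR g10 = false OR true OR true = true
g15 = g12 OR g3 = true OR false = true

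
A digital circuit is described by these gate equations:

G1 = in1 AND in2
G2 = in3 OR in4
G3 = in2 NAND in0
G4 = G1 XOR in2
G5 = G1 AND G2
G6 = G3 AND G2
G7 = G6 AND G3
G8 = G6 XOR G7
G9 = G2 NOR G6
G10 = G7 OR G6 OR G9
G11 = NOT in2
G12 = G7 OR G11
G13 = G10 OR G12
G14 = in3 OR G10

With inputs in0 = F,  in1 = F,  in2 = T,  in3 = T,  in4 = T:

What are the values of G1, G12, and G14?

G1 = F, G12 = T, G14 = T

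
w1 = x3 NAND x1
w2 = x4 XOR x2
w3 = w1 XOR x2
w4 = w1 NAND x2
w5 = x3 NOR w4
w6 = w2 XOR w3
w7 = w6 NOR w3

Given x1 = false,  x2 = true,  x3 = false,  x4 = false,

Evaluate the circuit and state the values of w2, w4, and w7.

w2 = true  w4 = false  w7 = false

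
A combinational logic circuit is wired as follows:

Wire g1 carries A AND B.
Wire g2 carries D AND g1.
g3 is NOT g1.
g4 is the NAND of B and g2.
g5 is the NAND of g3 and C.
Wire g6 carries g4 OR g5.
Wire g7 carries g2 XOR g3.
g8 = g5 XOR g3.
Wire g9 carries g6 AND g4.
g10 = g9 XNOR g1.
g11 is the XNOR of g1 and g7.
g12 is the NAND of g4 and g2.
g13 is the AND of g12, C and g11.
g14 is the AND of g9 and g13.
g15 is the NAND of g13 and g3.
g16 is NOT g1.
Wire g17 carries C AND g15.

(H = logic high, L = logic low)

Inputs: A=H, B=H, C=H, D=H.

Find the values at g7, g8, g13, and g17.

g7 = H, g8 = H, g13 = H, g17 = H

g1 = A AND B = H AND H = H
g2 = D AND g1 = H AND H = H
g3 = NOT g1 = NOT H = L
g4 = B NAND g2 = H NAND H = L
g5 = g3 NAND C = L NAND H = H
g7 = g2 XOR g3 = H XOR L = H
g8 = g5 XOR g3 = H XOR L = H
g11 = g1 XNOR g7 = H XNOR H = H
g12 = g4 NAND g2 = L NAND H = H
g13 = g12 AND C AND g11 = H AND H AND H = H
g15 = g13 NAND g3 = H NAND L = H
g17 = C AND g15 = H AND H = H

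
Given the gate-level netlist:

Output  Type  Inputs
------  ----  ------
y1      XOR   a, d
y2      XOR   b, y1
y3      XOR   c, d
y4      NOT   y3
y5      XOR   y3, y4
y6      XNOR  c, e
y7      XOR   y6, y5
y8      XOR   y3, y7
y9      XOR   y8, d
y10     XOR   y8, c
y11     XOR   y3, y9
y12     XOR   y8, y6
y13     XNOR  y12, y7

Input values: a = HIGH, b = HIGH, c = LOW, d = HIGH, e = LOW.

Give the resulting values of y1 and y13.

y1 = a XOR d = HIGH XOR HIGH = LOW
y3 = c XOR d = LOW XOR HIGH = HIGH
y4 = NOT y3 = NOT HIGH = LOW
y5 = y3 XOR y4 = HIGH XOR LOW = HIGH
y6 = c XNOR e = LOW XNOR LOW = HIGH
y7 = y6 XOR y5 = HIGH XOR HIGH = LOW
y8 = y3 XOR y7 = HIGH XOR LOW = HIGH
y12 = y8 XOR y6 = HIGH XOR HIGH = LOW
y13 = y12 XNOR y7 = LOW XNOR LOW = HIGH

y1 = LOW; y13 = HIGH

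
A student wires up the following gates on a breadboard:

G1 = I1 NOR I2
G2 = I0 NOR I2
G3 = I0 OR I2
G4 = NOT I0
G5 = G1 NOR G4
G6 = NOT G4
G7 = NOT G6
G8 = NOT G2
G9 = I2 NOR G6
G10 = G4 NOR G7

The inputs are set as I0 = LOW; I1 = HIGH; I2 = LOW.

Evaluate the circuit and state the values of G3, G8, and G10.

G2 = I0 NOR I2 = LOW NOR LOW = HIGH
G3 = I0 OR I2 = LOW OR LOW = LOW
G4 = NOT I0 = NOT LOW = HIGH
G6 = NOT G4 = NOT HIGH = LOW
G7 = NOT G6 = NOT LOW = HIGH
G8 = NOT G2 = NOT HIGH = LOW
G10 = G4 NOR G7 = HIGH NOR HIGH = LOW

G3 = LOW; G8 = LOW; G10 = LOW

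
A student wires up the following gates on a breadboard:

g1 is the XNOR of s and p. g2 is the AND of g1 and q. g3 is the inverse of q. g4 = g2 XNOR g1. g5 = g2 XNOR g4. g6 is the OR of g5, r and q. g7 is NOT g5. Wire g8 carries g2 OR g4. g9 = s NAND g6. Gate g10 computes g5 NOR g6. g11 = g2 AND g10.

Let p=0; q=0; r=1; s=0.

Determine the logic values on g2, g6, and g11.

g2 = 0  g6 = 1  g11 = 0

g1 = s XNOR p = 0 XNOR 0 = 1
g2 = g1 AND q = 1 AND 0 = 0
g4 = g2 XNOR g1 = 0 XNOR 1 = 0
g5 = g2 XNOR g4 = 0 XNOR 0 = 1
g6 = g5 OR r OR q = 1 OR 1 OR 0 = 1
g10 = g5 NOR g6 = 1 NOR 1 = 0
g11 = g2 AND g10 = 0 AND 0 = 0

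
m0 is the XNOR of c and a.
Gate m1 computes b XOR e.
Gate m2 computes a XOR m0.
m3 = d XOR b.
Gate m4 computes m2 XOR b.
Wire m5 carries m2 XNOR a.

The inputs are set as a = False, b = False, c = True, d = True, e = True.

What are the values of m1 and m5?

m1 = True, m5 = True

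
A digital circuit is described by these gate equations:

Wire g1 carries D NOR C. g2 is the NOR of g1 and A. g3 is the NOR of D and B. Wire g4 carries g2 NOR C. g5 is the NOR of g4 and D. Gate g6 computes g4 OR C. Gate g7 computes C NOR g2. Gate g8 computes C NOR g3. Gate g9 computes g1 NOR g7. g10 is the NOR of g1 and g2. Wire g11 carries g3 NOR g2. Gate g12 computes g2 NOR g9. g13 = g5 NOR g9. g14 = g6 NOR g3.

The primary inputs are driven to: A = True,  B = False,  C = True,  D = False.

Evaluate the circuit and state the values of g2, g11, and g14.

g2 = False  g11 = False  g14 = False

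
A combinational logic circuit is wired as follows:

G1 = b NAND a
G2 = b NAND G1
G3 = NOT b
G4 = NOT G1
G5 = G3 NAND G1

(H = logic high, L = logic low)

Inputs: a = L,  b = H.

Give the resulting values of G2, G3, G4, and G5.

G1 = b NAND a = H NAND L = H
G2 = b NAND G1 = H NAND H = L
G3 = NOT b = NOT H = L
G4 = NOT G1 = NOT H = L
G5 = G3 NAND G1 = L NAND H = H

G2 = L  G3 = L  G4 = L  G5 = H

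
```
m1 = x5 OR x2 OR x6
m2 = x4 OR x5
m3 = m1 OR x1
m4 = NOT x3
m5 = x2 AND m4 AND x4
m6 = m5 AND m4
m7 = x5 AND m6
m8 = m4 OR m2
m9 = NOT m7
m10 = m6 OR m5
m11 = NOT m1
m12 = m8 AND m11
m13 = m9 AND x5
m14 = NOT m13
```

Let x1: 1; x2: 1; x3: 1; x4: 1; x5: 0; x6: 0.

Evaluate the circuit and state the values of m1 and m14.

m1 = 1  m14 = 1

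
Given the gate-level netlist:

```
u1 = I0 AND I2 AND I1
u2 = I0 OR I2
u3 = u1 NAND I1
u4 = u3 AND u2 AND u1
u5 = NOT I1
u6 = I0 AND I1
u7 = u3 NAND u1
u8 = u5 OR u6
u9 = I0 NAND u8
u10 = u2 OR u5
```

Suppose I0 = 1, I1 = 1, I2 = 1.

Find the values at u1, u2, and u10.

u1 = 1, u2 = 1, u10 = 1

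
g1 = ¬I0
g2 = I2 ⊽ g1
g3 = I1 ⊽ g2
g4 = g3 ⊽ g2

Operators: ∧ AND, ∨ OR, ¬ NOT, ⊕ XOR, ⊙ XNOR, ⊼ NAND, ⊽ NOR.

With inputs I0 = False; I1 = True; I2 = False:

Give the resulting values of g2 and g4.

g2 = False, g4 = True

g1 = NOT I0 = NOT False = True
g2 = I2 NOR g1 = False NOR True = False
g3 = I1 NOR g2 = True NOR False = False
g4 = g3 NOR g2 = False NOR False = True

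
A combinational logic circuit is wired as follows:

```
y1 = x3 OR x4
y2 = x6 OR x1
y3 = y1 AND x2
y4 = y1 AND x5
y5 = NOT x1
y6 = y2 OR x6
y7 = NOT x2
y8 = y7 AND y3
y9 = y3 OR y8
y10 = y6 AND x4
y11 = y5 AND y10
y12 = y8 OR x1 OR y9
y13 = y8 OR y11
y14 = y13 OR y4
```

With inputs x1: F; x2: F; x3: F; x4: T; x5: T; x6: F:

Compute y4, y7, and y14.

y4 = T; y7 = T; y14 = T

y1 = x3 OR x4 = F OR T = T
y2 = x6 OR x1 = F OR F = F
y3 = y1 AND x2 = T AND F = F
y4 = y1 AND x5 = T AND T = T
y5 = NOT x1 = NOT F = T
y6 = y2 OR x6 = F OR F = F
y7 = NOT x2 = NOT F = T
y8 = y7 AND y3 = T AND F = F
y10 = y6 AND x4 = F AND T = F
y11 = y5 AND y10 = T AND F = F
y13 = y8 OR y11 = F OR F = F
y14 = y13 OR y4 = F OR T = T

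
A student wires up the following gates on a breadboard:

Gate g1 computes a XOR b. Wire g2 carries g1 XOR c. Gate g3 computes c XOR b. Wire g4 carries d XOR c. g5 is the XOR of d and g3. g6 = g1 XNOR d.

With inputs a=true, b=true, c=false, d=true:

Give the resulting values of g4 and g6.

g1 = a XOR b = true XOR true = false
g4 = d XOR c = true XOR false = true
g6 = g1 XNOR d = false XNOR true = false

g4 = true  g6 = false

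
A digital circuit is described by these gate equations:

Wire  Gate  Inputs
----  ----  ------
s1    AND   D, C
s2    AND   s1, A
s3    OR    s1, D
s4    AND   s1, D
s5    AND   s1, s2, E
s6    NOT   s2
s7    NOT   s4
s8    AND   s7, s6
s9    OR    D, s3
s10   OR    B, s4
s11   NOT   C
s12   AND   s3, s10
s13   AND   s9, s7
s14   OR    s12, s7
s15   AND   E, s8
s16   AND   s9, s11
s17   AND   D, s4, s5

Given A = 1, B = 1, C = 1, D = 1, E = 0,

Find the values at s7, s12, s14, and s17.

s7 = 0, s12 = 1, s14 = 1, s17 = 0

s1 = D AND C = 1 AND 1 = 1
s2 = s1 AND A = 1 AND 1 = 1
s3 = s1 OR D = 1 OR 1 = 1
s4 = s1 AND D = 1 AND 1 = 1
s5 = s1 AND s2 AND E = 1 AND 1 AND 0 = 0
s7 = NOT s4 = NOT 1 = 0
s10 = B OR s4 = 1 OR 1 = 1
s12 = s3 AND s10 = 1 AND 1 = 1
s14 = s12 OR s7 = 1 OR 0 = 1
s17 = D AND s4 AND s5 = 1 AND 1 AND 0 = 0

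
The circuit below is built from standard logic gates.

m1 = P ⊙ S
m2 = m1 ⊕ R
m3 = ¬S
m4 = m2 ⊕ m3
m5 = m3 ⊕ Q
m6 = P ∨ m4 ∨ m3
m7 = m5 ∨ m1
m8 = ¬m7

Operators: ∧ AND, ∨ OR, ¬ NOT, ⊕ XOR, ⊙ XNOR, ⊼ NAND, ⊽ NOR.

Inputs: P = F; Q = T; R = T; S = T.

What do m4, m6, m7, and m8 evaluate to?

m1 = P XNOR S = F XNOR T = F
m2 = m1 XOR R = F XOR T = T
m3 = NOT S = NOT T = F
m4 = m2 XOR m3 = T XOR F = T
m5 = m3 XOR Q = F XOR T = T
m6 = P OR m4 OR m3 = F OR T OR F = T
m7 = m5 OR m1 = T OR F = T
m8 = NOT m7 = NOT T = F

m4 = T; m6 = T; m7 = T; m8 = F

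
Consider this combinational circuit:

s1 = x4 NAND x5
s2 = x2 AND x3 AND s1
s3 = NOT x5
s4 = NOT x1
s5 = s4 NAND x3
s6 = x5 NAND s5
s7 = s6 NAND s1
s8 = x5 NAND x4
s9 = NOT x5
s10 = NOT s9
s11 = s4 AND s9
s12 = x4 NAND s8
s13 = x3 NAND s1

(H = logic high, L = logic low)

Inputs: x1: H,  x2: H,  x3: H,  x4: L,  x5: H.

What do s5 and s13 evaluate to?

s5 = H, s13 = L

s1 = x4 NAND x5 = L NAND H = H
s4 = NOT x1 = NOT H = L
s5 = s4 NAND x3 = L NAND H = H
s13 = x3 NAND s1 = H NAND H = L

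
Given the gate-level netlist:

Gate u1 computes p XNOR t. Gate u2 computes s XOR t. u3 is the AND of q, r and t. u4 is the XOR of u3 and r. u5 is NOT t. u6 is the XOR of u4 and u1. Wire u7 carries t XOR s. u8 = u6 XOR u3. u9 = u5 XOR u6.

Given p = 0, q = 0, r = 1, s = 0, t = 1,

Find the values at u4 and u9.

u1 = p XNOR t = 0 XNOR 1 = 0
u3 = q AND r AND t = 0 AND 1 AND 1 = 0
u4 = u3 XOR r = 0 XOR 1 = 1
u5 = NOT t = NOT 1 = 0
u6 = u4 XOR u1 = 1 XOR 0 = 1
u9 = u5 XOR u6 = 0 XOR 1 = 1

u4 = 1, u9 = 1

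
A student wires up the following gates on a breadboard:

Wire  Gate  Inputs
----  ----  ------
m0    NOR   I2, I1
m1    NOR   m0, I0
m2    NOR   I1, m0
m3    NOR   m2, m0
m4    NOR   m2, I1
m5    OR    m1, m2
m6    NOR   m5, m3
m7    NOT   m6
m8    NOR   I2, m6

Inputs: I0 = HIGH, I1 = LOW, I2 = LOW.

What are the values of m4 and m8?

m0 = I2 NOR I1 = LOW NOR LOW = HIGH
m1 = m0 NOR I0 = HIGH NOR HIGH = LOW
m2 = I1 NOR m0 = LOW NOR HIGH = LOW
m3 = m2 NOR m0 = LOW NOR HIGH = LOW
m4 = m2 NOR I1 = LOW NOR LOW = HIGH
m5 = m1 OR m2 = LOW OR LOW = LOW
m6 = m5 NOR m3 = LOW NOR LOW = HIGH
m8 = I2 NOR m6 = LOW NOR HIGH = LOW

m4 = HIGH, m8 = LOW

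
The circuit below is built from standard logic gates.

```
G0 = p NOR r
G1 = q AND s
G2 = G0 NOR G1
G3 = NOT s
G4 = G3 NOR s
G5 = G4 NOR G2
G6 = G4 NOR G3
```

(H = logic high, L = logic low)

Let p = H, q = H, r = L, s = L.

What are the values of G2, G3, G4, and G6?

G0 = p NOR r = H NOR L = L
G1 = q AND s = H AND L = L
G2 = G0 NOR G1 = L NOR L = H
G3 = NOT s = NOT L = H
G4 = G3 NOR s = H NOR L = L
G6 = G4 NOR G3 = L NOR H = L

G2 = H; G3 = H; G4 = L; G6 = L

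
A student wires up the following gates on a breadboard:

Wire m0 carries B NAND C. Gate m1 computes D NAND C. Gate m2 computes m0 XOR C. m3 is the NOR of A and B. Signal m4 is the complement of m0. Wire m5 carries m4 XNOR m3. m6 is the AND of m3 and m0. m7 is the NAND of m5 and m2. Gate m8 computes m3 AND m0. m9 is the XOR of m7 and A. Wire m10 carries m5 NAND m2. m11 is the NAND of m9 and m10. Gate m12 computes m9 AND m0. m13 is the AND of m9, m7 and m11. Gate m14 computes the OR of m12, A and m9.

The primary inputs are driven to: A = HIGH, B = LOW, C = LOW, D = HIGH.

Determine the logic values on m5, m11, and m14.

m0 = B NAND C = LOW NAND LOW = HIGH
m2 = m0 XOR C = HIGH XOR LOW = HIGH
m3 = A NOR B = HIGH NOR LOW = LOW
m4 = NOT m0 = NOT HIGH = LOW
m5 = m4 XNOR m3 = LOW XNOR LOW = HIGH
m7 = m5 NAND m2 = HIGH NAND HIGH = LOW
m9 = m7 XOR A = LOW XOR HIGH = HIGH
m10 = m5 NAND m2 = HIGH NAND HIGH = LOW
m11 = m9 NAND m10 = HIGH NAND LOW = HIGH
m12 = m9 AND m0 = HIGH AND HIGH = HIGH
m14 = m12 OR A OR m9 = HIGH OR HIGH OR HIGH = HIGH

m5 = HIGH, m11 = HIGH, m14 = HIGH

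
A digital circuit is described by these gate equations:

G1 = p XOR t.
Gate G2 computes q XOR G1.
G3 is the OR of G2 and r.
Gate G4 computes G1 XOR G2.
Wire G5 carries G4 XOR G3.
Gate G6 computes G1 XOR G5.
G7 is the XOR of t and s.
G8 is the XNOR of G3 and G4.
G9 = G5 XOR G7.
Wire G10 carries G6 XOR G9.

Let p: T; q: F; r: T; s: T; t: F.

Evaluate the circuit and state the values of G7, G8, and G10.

G7 = T; G8 = F; G10 = F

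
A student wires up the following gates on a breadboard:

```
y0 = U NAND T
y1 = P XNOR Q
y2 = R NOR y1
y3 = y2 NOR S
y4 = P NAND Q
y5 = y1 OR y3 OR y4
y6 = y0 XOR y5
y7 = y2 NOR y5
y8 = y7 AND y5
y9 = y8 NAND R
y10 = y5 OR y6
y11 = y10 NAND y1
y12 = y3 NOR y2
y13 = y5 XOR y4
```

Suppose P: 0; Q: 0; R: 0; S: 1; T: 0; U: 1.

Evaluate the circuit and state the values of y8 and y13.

y1 = P XNOR Q = 0 XNOR 0 = 1
y2 = R NOR y1 = 0 NOR 1 = 0
y3 = y2 NOR S = 0 NOR 1 = 0
y4 = P NAND Q = 0 NAND 0 = 1
y5 = y1 OR y3 OR y4 = 1 OR 0 OR 1 = 1
y7 = y2 NOR y5 = 0 NOR 1 = 0
y8 = y7 AND y5 = 0 AND 1 = 0
y13 = y5 XOR y4 = 1 XOR 1 = 0

y8 = 0  y13 = 0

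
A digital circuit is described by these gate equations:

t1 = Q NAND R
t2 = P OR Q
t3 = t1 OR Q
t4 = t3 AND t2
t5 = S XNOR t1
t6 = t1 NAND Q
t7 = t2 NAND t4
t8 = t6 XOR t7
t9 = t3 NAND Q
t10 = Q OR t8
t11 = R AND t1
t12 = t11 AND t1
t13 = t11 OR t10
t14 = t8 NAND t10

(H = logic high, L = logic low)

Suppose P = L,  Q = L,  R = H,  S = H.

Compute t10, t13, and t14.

t10 = L, t13 = H, t14 = H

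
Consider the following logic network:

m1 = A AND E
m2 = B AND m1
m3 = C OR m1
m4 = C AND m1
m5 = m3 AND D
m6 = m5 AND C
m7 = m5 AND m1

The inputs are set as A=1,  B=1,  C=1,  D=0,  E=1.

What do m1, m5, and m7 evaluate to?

m1 = A AND E = 1 AND 1 = 1
m3 = C OR m1 = 1 OR 1 = 1
m5 = m3 AND D = 1 AND 0 = 0
m7 = m5 AND m1 = 0 AND 1 = 0

m1 = 1, m5 = 0, m7 = 0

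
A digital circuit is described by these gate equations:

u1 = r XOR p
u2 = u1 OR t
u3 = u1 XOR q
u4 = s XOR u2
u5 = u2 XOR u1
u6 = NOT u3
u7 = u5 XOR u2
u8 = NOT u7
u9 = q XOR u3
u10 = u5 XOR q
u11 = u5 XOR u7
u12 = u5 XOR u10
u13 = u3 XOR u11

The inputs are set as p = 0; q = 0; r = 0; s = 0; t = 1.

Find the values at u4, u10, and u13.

u4 = 1; u10 = 1; u13 = 1

u1 = r XOR p = 0 XOR 0 = 0
u2 = u1 OR t = 0 OR 1 = 1
u3 = u1 XOR q = 0 XOR 0 = 0
u4 = s XOR u2 = 0 XOR 1 = 1
u5 = u2 XOR u1 = 1 XOR 0 = 1
u7 = u5 XOR u2 = 1 XOR 1 = 0
u10 = u5 XOR q = 1 XOR 0 = 1
u11 = u5 XOR u7 = 1 XOR 0 = 1
u13 = u3 XOR u11 = 0 XOR 1 = 1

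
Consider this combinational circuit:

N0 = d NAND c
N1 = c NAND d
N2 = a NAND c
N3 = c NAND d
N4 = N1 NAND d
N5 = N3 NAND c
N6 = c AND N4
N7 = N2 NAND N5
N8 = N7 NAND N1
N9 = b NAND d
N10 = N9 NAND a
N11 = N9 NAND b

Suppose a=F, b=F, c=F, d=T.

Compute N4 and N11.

N4 = F, N11 = T

N1 = c NAND d = F NAND T = T
N4 = N1 NAND d = T NAND T = F
N9 = b NAND d = F NAND T = T
N11 = N9 NAND b = T NAND F = T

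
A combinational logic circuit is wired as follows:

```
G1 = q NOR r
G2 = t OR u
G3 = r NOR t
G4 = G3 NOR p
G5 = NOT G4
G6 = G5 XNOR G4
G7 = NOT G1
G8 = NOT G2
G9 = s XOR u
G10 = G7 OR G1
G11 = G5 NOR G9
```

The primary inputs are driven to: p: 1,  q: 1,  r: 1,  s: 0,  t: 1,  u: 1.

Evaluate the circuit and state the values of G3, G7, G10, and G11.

G3 = 0  G7 = 1  G10 = 1  G11 = 0

G1 = q NOR r = 1 NOR 1 = 0
G3 = r NOR t = 1 NOR 1 = 0
G4 = G3 NOR p = 0 NOR 1 = 0
G5 = NOT G4 = NOT 0 = 1
G7 = NOT G1 = NOT 0 = 1
G9 = s XOR u = 0 XOR 1 = 1
G10 = G7 OR G1 = 1 OR 0 = 1
G11 = G5 NOR G9 = 1 NOR 1 = 0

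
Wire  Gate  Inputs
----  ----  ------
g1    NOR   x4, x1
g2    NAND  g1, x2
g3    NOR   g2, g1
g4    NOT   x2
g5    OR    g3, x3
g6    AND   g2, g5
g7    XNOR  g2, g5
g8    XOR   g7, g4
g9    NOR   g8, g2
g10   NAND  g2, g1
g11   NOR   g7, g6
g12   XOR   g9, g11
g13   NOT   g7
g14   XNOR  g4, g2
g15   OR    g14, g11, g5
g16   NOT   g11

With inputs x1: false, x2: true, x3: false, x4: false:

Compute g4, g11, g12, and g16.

g4 = false; g11 = false; g12 = false; g16 = true

g1 = x4 NOR x1 = false NOR false = true
g2 = g1 NAND x2 = true NAND true = false
g3 = g2 NOR g1 = false NOR true = false
g4 = NOT x2 = NOT true = false
g5 = g3 OR x3 = false OR false = false
g6 = g2 AND g5 = false AND false = false
g7 = g2 XNOR g5 = false XNOR false = true
g8 = g7 XOR g4 = true XOR false = true
g9 = g8 NOR g2 = true NOR false = false
g11 = g7 NOR g6 = true NOR false = false
g12 = g9 XOR g11 = false XOR false = false
g16 = NOT g11 = NOT false = true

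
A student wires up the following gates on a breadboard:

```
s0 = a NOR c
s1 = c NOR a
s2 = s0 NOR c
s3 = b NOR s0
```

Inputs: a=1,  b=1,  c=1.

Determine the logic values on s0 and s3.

s0 = a NOR c = 1 NOR 1 = 0
s3 = b NOR s0 = 1 NOR 0 = 0

s0 = 0, s3 = 0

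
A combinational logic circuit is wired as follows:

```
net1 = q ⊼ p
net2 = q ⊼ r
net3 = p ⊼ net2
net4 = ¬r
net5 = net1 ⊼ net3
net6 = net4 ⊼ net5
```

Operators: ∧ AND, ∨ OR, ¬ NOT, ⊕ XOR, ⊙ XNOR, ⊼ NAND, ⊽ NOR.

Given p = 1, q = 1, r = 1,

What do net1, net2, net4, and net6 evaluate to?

net1 = q NAND p = 1 NAND 1 = 0
net2 = q NAND r = 1 NAND 1 = 0
net3 = p NAND net2 = 1 NAND 0 = 1
net4 = NOT r = NOT 1 = 0
net5 = net1 NAND net3 = 0 NAND 1 = 1
net6 = net4 NAND net5 = 0 NAND 1 = 1

net1 = 0, net2 = 0, net4 = 0, net6 = 1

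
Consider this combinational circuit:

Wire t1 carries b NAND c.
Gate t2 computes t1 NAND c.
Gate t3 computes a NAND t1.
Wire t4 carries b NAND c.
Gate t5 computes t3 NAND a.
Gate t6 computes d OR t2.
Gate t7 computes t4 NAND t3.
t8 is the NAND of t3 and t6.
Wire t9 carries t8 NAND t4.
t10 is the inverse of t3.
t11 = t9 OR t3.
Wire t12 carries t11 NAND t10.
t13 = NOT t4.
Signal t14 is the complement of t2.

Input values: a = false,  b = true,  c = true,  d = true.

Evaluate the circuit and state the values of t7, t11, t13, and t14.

t7 = true; t11 = true; t13 = true; t14 = false

t1 = b NAND c = true NAND true = false
t2 = t1 NAND c = false NAND true = true
t3 = a NAND t1 = false NAND false = true
t4 = b NAND c = true NAND true = false
t6 = d OR t2 = true OR true = true
t7 = t4 NAND t3 = false NAND true = true
t8 = t3 NAND t6 = true NAND true = false
t9 = t8 NAND t4 = false NAND false = true
t11 = t9 OR t3 = true OR true = true
t13 = NOT t4 = NOT false = true
t14 = NOT t2 = NOT true = false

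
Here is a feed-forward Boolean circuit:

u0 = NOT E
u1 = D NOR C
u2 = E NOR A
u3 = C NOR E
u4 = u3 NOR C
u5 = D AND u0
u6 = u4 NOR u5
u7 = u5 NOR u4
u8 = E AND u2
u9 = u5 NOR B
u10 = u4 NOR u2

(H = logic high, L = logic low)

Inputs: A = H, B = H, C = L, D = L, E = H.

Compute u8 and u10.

u2 = E NOR A = H NOR H = L
u3 = C NOR E = L NOR H = L
u4 = u3 NOR C = L NOR L = H
u8 = E AND u2 = H AND L = L
u10 = u4 NOR u2 = H NOR L = L

u8 = L  u10 = L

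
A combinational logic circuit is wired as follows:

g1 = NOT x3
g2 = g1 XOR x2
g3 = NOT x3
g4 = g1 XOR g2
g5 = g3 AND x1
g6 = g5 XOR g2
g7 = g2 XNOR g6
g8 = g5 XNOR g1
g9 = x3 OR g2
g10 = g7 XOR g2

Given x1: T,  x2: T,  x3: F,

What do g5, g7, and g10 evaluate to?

g1 = NOT x3 = NOT F = T
g2 = g1 XOR x2 = T XOR T = F
g3 = NOT x3 = NOT F = T
g5 = g3 AND x1 = T AND T = T
g6 = g5 XOR g2 = T XOR F = T
g7 = g2 XNOR g6 = F XNOR T = F
g10 = g7 XOR g2 = F XOR F = F

g5 = T  g7 = F  g10 = F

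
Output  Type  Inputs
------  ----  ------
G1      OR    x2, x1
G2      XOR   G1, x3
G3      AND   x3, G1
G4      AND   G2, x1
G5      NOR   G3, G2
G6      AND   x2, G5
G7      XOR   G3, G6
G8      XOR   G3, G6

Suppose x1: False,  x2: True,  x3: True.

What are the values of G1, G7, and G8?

G1 = True, G7 = True, G8 = True

G1 = x2 OR x1 = True OR False = True
G2 = G1 XOR x3 = True XOR True = False
G3 = x3 AND G1 = True AND True = True
G5 = G3 NOR G2 = True NOR False = False
G6 = x2 AND G5 = True AND False = False
G7 = G3 XOR G6 = True XOR False = True
G8 = G3 XOR G6 = True XOR False = True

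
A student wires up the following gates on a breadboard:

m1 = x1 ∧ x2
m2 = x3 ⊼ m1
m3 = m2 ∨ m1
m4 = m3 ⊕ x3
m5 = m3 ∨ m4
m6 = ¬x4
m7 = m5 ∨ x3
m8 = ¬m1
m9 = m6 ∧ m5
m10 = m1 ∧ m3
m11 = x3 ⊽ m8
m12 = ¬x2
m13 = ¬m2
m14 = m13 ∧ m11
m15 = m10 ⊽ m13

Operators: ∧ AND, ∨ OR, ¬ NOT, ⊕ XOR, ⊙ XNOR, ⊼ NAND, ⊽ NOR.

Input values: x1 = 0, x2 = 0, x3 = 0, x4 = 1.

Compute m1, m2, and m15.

m1 = 0  m2 = 1  m15 = 1

m1 = x1 AND x2 = 0 AND 0 = 0
m2 = x3 NAND m1 = 0 NAND 0 = 1
m3 = m2 OR m1 = 1 OR 0 = 1
m10 = m1 AND m3 = 0 AND 1 = 0
m13 = NOT m2 = NOT 1 = 0
m15 = m10 NOR m13 = 0 NOR 0 = 1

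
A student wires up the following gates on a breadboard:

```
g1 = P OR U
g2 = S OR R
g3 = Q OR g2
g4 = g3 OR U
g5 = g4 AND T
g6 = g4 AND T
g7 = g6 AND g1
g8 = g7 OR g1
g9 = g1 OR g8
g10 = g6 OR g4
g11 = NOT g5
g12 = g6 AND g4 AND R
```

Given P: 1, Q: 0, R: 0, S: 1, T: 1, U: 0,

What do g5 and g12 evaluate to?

g5 = 1, g12 = 0

g2 = S OR R = 1 OR 0 = 1
g3 = Q OR g2 = 0 OR 1 = 1
g4 = g3 OR U = 1 OR 0 = 1
g5 = g4 AND T = 1 AND 1 = 1
g6 = g4 AND T = 1 AND 1 = 1
g12 = g6 AND g4 AND R = 1 AND 1 AND 0 = 0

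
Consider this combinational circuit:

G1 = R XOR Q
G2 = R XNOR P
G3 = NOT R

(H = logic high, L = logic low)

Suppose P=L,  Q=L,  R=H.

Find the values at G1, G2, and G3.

G1 = H, G2 = L, G3 = L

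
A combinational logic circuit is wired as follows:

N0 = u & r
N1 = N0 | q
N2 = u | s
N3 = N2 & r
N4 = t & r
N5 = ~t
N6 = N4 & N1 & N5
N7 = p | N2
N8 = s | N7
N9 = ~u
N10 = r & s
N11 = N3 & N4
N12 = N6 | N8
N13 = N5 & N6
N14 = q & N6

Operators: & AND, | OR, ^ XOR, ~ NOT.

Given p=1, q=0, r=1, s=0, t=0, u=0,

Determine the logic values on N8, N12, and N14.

N8 = 1  N12 = 1  N14 = 0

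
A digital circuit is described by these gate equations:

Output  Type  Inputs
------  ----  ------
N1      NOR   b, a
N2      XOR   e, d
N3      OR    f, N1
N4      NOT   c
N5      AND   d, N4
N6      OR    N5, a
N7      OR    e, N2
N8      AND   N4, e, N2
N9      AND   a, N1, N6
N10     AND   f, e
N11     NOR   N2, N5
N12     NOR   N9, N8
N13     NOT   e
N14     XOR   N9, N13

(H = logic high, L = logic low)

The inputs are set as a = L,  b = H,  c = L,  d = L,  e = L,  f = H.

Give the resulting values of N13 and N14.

N13 = H, N14 = H

N1 = b NOR a = H NOR L = L
N4 = NOT c = NOT L = H
N5 = d AND N4 = L AND H = L
N6 = N5 OR a = L OR L = L
N9 = a AND N1 AND N6 = L AND L AND L = L
N13 = NOT e = NOT L = H
N14 = N9 XOR N13 = L XOR H = H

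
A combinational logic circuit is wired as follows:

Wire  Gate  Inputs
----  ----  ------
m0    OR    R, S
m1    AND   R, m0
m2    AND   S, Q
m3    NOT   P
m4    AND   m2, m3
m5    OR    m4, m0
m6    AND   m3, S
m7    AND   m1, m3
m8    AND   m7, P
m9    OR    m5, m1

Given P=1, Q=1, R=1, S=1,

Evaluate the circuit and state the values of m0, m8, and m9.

m0 = R OR S = 1 OR 1 = 1
m1 = R AND m0 = 1 AND 1 = 1
m2 = S AND Q = 1 AND 1 = 1
m3 = NOT P = NOT 1 = 0
m4 = m2 AND m3 = 1 AND 0 = 0
m5 = m4 OR m0 = 0 OR 1 = 1
m7 = m1 AND m3 = 1 AND 0 = 0
m8 = m7 AND P = 0 AND 1 = 0
m9 = m5 OR m1 = 1 OR 1 = 1

m0 = 1, m8 = 0, m9 = 1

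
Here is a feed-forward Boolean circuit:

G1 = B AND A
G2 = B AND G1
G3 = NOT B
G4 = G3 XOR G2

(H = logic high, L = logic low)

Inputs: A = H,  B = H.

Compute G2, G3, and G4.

G1 = B AND A = H AND H = H
G2 = B AND G1 = H AND H = H
G3 = NOT B = NOT H = L
G4 = G3 XOR G2 = L XOR H = H

G2 = H, G3 = L, G4 = H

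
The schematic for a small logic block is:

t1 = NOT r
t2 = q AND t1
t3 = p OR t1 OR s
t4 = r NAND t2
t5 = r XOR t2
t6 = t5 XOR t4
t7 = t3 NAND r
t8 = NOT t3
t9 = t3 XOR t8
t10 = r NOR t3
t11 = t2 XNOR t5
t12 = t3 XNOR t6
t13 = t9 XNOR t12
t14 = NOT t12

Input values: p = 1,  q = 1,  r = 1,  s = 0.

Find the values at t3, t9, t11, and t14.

t3 = 1; t9 = 1; t11 = 0; t14 = 1

t1 = NOT r = NOT 1 = 0
t2 = q AND t1 = 1 AND 0 = 0
t3 = p OR t1 OR s = 1 OR 0 OR 0 = 1
t4 = r NAND t2 = 1 NAND 0 = 1
t5 = r XOR t2 = 1 XOR 0 = 1
t6 = t5 XOR t4 = 1 XOR 1 = 0
t8 = NOT t3 = NOT 1 = 0
t9 = t3 XOR t8 = 1 XOR 0 = 1
t11 = t2 XNOR t5 = 0 XNOR 1 = 0
t12 = t3 XNOR t6 = 1 XNOR 0 = 0
t14 = NOT t12 = NOT 0 = 1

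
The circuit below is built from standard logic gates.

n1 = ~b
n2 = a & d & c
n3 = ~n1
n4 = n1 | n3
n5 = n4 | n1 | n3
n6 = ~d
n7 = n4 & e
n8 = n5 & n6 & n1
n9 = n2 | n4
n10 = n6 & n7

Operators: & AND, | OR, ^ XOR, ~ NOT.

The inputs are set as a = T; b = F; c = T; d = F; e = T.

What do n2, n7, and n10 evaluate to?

n2 = F; n7 = T; n10 = T

n1 = NOT b = NOT F = T
n2 = a AND d AND c = T AND F AND T = F
n3 = NOT n1 = NOT T = F
n4 = n1 OR n3 = T OR F = T
n6 = NOT d = NOT F = T
n7 = n4 AND e = T AND T = T
n10 = n6 AND n7 = T AND T = T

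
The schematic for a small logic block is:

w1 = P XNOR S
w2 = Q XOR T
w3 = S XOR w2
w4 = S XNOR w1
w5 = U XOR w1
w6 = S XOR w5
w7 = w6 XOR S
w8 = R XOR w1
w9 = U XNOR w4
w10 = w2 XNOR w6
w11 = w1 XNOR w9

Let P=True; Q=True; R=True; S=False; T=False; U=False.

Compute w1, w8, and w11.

w1 = P XNOR S = True XNOR False = False
w4 = S XNOR w1 = False XNOR False = True
w8 = R XOR w1 = True XOR False = True
w9 = U XNOR w4 = False XNOR True = False
w11 = w1 XNOR w9 = False XNOR False = True

w1 = False, w8 = True, w11 = True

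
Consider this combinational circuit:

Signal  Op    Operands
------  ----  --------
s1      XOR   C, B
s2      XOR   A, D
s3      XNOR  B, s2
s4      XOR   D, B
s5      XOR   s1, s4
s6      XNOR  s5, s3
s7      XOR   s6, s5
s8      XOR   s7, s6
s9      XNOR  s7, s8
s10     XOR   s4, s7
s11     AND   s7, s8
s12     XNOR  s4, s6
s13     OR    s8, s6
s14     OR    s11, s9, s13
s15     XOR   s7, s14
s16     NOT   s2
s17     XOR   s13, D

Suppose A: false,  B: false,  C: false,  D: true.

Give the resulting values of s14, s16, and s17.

s14 = true  s16 = false  s17 = false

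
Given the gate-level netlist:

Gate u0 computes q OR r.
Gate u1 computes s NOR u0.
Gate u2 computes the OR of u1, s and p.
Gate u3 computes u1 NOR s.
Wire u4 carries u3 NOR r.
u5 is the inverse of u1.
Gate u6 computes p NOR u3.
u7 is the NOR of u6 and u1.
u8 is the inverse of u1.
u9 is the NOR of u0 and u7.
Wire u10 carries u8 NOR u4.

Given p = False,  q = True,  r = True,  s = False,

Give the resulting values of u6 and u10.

u6 = False, u10 = False

u0 = q OR r = True OR True = True
u1 = s NOR u0 = False NOR True = False
u3 = u1 NOR s = False NOR False = True
u4 = u3 NOR r = True NOR True = False
u6 = p NOR u3 = False NOR True = False
u8 = NOT u1 = NOT False = True
u10 = u8 NOR u4 = True NOR False = False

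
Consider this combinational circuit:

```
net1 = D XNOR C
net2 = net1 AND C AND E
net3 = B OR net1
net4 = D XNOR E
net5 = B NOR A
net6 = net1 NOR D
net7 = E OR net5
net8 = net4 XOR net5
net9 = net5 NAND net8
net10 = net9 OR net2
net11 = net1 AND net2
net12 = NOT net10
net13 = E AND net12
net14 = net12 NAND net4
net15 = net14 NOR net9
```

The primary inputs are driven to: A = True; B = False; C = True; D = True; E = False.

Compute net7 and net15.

net7 = False, net15 = False

net1 = D XNOR C = True XNOR True = True
net2 = net1 AND C AND E = True AND True AND False = False
net4 = D XNOR E = True XNOR False = False
net5 = B NOR A = False NOR True = False
net7 = E OR net5 = False OR False = False
net8 = net4 XOR net5 = False XOR False = False
net9 = net5 NAND net8 = False NAND False = True
net10 = net9 OR net2 = True OR False = True
net12 = NOT net10 = NOT True = False
net14 = net12 NAND net4 = False NAND False = True
net15 = net14 NOR net9 = True NOR True = False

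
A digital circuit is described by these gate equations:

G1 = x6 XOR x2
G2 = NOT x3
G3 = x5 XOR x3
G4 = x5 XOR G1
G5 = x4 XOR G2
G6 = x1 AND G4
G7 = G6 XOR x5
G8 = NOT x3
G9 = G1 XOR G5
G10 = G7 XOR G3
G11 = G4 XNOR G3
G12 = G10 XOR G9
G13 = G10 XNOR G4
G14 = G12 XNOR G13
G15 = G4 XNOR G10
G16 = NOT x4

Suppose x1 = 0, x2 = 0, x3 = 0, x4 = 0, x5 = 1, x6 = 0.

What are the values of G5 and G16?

G2 = NOT x3 = NOT 0 = 1
G5 = x4 XOR G2 = 0 XOR 1 = 1
G16 = NOT x4 = NOT 0 = 1

G5 = 1, G16 = 1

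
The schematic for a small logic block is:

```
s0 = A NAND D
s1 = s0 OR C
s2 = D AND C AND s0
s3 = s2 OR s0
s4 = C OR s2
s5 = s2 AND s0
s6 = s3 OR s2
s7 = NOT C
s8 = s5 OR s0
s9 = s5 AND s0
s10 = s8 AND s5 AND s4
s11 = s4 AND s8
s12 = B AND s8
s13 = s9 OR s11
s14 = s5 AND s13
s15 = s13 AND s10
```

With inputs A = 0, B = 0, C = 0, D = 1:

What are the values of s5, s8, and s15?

s0 = A NAND D = 0 NAND 1 = 1
s2 = D AND C AND s0 = 1 AND 0 AND 1 = 0
s4 = C OR s2 = 0 OR 0 = 0
s5 = s2 AND s0 = 0 AND 1 = 0
s8 = s5 OR s0 = 0 OR 1 = 1
s9 = s5 AND s0 = 0 AND 1 = 0
s10 = s8 AND s5 AND s4 = 1 AND 0 AND 0 = 0
s11 = s4 AND s8 = 0 AND 1 = 0
s13 = s9 OR s11 = 0 OR 0 = 0
s15 = s13 AND s10 = 0 AND 0 = 0

s5 = 0, s8 = 1, s15 = 0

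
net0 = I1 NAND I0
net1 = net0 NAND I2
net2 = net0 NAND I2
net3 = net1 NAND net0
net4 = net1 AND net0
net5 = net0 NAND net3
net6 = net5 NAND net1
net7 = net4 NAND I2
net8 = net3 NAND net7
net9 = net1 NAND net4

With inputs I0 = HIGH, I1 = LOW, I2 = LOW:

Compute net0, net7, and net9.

net0 = HIGH, net7 = HIGH, net9 = LOW

net0 = I1 NAND I0 = LOW NAND HIGH = HIGH
net1 = net0 NAND I2 = HIGH NAND LOW = HIGH
net4 = net1 AND net0 = HIGH AND HIGH = HIGH
net7 = net4 NAND I2 = HIGH NAND LOW = HIGH
net9 = net1 NAND net4 = HIGH NAND HIGH = LOW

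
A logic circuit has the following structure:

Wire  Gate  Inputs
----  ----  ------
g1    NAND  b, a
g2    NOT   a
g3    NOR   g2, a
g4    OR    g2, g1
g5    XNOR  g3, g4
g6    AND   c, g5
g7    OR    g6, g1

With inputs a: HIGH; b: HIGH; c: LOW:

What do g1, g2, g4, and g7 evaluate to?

g1 = b NAND a = HIGH NAND HIGH = LOW
g2 = NOT a = NOT HIGH = LOW
g3 = g2 NOR a = LOW NOR HIGH = LOW
g4 = g2 OR g1 = LOW OR LOW = LOW
g5 = g3 XNOR g4 = LOW XNOR LOW = HIGH
g6 = c AND g5 = LOW AND HIGH = LOW
g7 = g6 OR g1 = LOW OR LOW = LOW

g1 = LOW  g2 = LOW  g4 = LOW  g7 = LOW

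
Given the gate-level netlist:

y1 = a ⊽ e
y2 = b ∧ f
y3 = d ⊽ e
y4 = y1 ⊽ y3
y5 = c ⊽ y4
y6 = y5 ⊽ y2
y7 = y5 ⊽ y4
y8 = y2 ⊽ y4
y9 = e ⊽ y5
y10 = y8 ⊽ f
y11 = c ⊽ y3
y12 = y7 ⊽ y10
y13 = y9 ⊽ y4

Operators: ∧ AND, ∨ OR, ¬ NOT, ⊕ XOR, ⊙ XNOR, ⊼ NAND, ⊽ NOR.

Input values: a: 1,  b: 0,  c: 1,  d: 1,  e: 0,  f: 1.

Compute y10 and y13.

y1 = a NOR e = 1 NOR 0 = 0
y2 = b AND f = 0 AND 1 = 0
y3 = d NOR e = 1 NOR 0 = 0
y4 = y1 NOR y3 = 0 NOR 0 = 1
y5 = c NOR y4 = 1 NOR 1 = 0
y8 = y2 NOR y4 = 0 NOR 1 = 0
y9 = e NOR y5 = 0 NOR 0 = 1
y10 = y8 NOR f = 0 NOR 1 = 0
y13 = y9 NOR y4 = 1 NOR 1 = 0

y10 = 0, y13 = 0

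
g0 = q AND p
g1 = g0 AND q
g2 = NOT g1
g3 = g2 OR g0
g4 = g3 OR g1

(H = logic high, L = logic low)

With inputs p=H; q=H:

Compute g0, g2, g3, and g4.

g0 = q AND p = H AND H = H
g1 = g0 AND q = H AND H = H
g2 = NOT g1 = NOT H = L
g3 = g2 OR g0 = L OR H = H
g4 = g3 OR g1 = H OR H = H

g0 = H, g2 = L, g3 = H, g4 = H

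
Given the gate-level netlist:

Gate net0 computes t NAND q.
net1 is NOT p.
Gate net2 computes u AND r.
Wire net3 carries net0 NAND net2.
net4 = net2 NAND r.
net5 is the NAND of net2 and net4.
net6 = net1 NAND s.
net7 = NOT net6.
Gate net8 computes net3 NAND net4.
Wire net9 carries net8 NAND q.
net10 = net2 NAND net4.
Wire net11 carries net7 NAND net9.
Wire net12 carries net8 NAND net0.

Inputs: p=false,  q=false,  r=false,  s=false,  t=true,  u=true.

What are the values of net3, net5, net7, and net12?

net3 = true  net5 = true  net7 = false  net12 = true

net0 = t NAND q = true NAND false = true
net1 = NOT p = NOT false = true
net2 = u AND r = true AND false = false
net3 = net0 NAND net2 = true NAND false = true
net4 = net2 NAND r = false NAND false = true
net5 = net2 NAND net4 = false NAND true = true
net6 = net1 NAND s = true NAND false = true
net7 = NOT net6 = NOT true = false
net8 = net3 NAND net4 = true NAND true = false
net12 = net8 NAND net0 = false NAND true = true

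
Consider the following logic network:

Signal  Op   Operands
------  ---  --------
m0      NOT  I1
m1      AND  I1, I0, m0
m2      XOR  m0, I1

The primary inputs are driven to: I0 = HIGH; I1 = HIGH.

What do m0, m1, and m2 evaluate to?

m0 = LOW  m1 = LOW  m2 = HIGH

m0 = NOT I1 = NOT HIGH = LOW
m1 = I1 AND I0 AND m0 = HIGH AND HIGH AND LOW = LOW
m2 = m0 XOR I1 = LOW XOR HIGH = HIGH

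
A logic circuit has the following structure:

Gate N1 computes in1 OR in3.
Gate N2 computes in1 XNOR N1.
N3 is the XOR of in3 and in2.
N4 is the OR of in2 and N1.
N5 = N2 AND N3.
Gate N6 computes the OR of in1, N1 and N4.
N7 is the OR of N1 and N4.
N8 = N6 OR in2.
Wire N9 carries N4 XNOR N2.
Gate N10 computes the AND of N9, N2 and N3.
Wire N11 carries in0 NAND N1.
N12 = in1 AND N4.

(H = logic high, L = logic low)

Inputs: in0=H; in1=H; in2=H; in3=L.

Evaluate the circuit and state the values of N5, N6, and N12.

N1 = in1 OR in3 = H OR L = H
N2 = in1 XNOR N1 = H XNOR H = H
N3 = in3 XOR in2 = L XOR H = H
N4 = in2 OR N1 = H OR H = H
N5 = N2 AND N3 = H AND H = H
N6 = in1 OR N1 OR N4 = H OR H OR H = H
N12 = in1 AND N4 = H AND H = H

N5 = H, N6 = H, N12 = H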